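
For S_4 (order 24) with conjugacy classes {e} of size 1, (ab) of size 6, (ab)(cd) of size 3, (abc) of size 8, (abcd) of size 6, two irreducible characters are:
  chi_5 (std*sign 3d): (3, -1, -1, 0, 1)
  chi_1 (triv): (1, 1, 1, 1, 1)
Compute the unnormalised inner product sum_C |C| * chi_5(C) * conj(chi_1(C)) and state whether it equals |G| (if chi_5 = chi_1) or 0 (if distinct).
Sum = 0; so <chi_5, chi_1> = 0 (distinct irreducibles are orthogonal).

Reasoning: Compute term by term over conjugacy classes (|C| * chi_5(C) * conj(chi_1(C))):
  1*(3)*conj(1) + 6*(-1)*conj(1) + 3*(-1)*conj(1) + 8*(0)*conj(1) + 6*(1)*conj(1)
  = (3) + (-6) + (-3) + (0) + (6)
  = 0.
Dividing by |G| = 24 gives 0/24 = 0, matching the row-orthogonality relation <chi_5, chi_1> = [chi_5 = chi_1].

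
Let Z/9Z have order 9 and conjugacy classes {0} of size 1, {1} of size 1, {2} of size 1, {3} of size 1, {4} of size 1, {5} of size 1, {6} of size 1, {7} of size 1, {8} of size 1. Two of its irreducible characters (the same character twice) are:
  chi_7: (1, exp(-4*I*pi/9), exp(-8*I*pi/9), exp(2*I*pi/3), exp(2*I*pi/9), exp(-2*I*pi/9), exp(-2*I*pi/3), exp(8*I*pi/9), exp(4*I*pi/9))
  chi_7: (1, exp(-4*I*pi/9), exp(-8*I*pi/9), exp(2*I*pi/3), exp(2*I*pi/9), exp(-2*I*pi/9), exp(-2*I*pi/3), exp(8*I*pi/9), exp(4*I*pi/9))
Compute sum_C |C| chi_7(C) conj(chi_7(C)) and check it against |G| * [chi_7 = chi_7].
Sum = 9 = |G| = 9; so <chi_7, chi_7> = 1 (norm-1 confirms irreducibility).

Working: Compute term by term over conjugacy classes (|C| * chi_7(C) * conj(chi_7(C))):
  1*(1)*conj(1) + 1*(exp(-4*I*pi/9))*conj(exp(-4*I*pi/9)) + 1*(exp(-8*I*pi/9))*conj(exp(-8*I*pi/9)) + 1*(exp(2*I*pi/3))*conj(exp(2*I*pi/3)) + 1*(exp(2*I*pi/9))*conj(exp(2*I*pi/9)) + 1*(exp(-2*I*pi/9))*conj(exp(-2*I*pi/9)) + 1*(exp(-2*I*pi/3))*conj(exp(-2*I*pi/3)) + 1*(exp(8*I*pi/9))*conj(exp(8*I*pi/9)) + 1*(exp(4*I*pi/9))*conj(exp(4*I*pi/9))
  = (1) + (1) + (1) + (1) + (1) + (1) + (1) + (1) + (1)
  = 9.
(Exp terms are combined using exp(i*s)*conj(exp(i*t)) = exp(i*(s-t)), and sums of them are collapsed using the identity that for every m > 1 the m distinct m-th roots of unity sum to 0, e.g. 1 + exp(2*I*pi/3) + exp(-2*I*pi/3) = 0.)
Dividing by |G| = 9 gives 9/9 = 1, matching the row-orthogonality relation <chi_7, chi_7> = [chi_7 = chi_7].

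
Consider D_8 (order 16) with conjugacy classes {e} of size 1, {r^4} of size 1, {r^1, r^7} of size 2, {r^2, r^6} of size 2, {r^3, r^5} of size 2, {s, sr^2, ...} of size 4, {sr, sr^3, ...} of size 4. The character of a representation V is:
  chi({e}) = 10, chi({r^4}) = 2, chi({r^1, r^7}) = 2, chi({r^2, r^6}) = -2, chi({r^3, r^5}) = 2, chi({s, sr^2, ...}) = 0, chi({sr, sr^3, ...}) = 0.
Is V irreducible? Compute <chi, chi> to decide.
Not irreducible (reducible): <chi, chi> = 8 > 1.

Reasoning: <chi, chi> = (1/|G|) sum_C |C| * |chi(C)|^2 = (1/16)[1*|10|^2 + 1*|2|^2 + 2*|2|^2 + 2*|-2|^2 + 2*|2|^2 + 4*|0|^2 + 4*|0|^2]
  = (1/16)[(100) + (4) + (8) + (8) + (8) + (0) + (0)] = 128/16 = 8.
A character is irreducible iff <chi, chi> = 1, so this representation is reducible.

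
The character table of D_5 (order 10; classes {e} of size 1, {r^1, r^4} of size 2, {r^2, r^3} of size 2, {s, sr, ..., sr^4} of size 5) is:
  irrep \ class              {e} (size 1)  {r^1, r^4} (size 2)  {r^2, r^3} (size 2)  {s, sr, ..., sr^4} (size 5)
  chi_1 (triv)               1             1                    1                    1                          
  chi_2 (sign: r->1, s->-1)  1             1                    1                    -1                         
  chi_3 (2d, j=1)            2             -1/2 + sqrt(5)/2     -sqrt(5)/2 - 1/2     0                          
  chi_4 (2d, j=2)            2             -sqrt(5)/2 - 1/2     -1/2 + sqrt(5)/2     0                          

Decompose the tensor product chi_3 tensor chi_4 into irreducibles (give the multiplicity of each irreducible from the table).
chi_3 tensor chi_4 = chi_3 + chi_4 (all other irreducibles have multiplicity 0).

Explanation: The character of a tensor product is the pointwise product (chi_3 * chi_4)(C) = chi_3(C) * chi_4(C):
  {e}: (2)*(2), {r^1, r^4}: (-1/2 + sqrt(5)/2)*(-sqrt(5)/2 - 1/2), {r^2, r^3}: (-sqrt(5)/2 - 1/2)*(-1/2 + sqrt(5)/2), {s, sr, ..., sr^4}: (0)*(0)
so (chi_3 * chi_4) takes values
  {e} -> 4, {r^1, r^4} -> -1, {r^2, r^3} -> -1, {s, sr, ..., sr^4} -> 0.
Now take the inner product of this character with each irreducible chi from the table, <chi_3*chi_4, chi> = (1/10) sum_C |C| (chi_3*chi_4)(C) conj(chi(C)):
  <chi_3*chi_4, chi_1> = (1/10)[1*(4)*conj(1) + 2*(-1)*conj(1) + 2*(-1)*conj(1) + 5*(0)*conj(1)]
      = (1/10)[(4) + (-2) + (-2) + (0)] = 0/10 = 0
  <chi_3*chi_4, chi_2> = (1/10)[1*(4)*conj(1) + 2*(-1)*conj(1) + 2*(-1)*conj(1) + 5*(0)*conj(-1)]
      = (1/10)[(4) + (-2) + (-2) + (0)] = 0/10 = 0
  <chi_3*chi_4, chi_3> = (1/10)[1*(4)*conj(2) + 2*(-1)*conj(-1/2 + sqrt(5)/2) + 2*(-1)*conj(-sqrt(5)/2 - 1/2) + 5*(0)*conj(0)]
      = (1/10)[(8) + (1 - sqrt(5)) + (1 + sqrt(5)) + (0)] = 10/10 = 1
  <chi_3*chi_4, chi_4> = (1/10)[1*(4)*conj(2) + 2*(-1)*conj(-sqrt(5)/2 - 1/2) + 2*(-1)*conj(-1/2 + sqrt(5)/2) + 5*(0)*conj(0)]
      = (1/10)[(8) + (1 + sqrt(5)) + (1 - sqrt(5)) + (0)] = 10/10 = 1
Hence the multiplicities are chi_3: 1, chi_4: 1. Dimension check: dim(chi_3)*dim(chi_4) = 2*2 = 4 and sum (mult * dim) = 1*2 + 1*2 = 4.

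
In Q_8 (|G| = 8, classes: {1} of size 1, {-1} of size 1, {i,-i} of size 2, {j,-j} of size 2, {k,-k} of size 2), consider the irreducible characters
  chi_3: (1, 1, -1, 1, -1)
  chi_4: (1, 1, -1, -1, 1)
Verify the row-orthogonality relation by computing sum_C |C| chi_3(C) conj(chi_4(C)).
Sum = 0; so <chi_3, chi_4> = 0 (distinct irreducibles are orthogonal).

Proof sketch: Compute term by term over conjugacy classes (|C| * chi_3(C) * conj(chi_4(C))):
  1*(1)*conj(1) + 1*(1)*conj(1) + 2*(-1)*conj(-1) + 2*(1)*conj(-1) + 2*(-1)*conj(1)
  = (1) + (1) + (2) + (-2) + (-2)
  = 0.
Dividing by |G| = 8 gives 0/8 = 0, matching the row-orthogonality relation <chi_3, chi_4> = [chi_3 = chi_4].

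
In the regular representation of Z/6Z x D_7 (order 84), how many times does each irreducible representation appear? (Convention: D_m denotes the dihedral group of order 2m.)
Each irreducible V_i of dimension d_i appears with multiplicity d_i, i.e. rho_reg = (direct sum over all irreducibles V_i) d_i V_i. The irreducible dimensions for Z/6Z x D_7 are 1, 1, 1, 1, 1, 1, 1, 1, 1, 1, 1, 1, 2, 2, 2, 2, 2, 2, 2, 2, 2, 2, 2, 2, 2, 2, 2, 2, 2, 2: 12 irreducibles of dimension 1, each with multiplicity 1; 18 irreducibles of dimension 2, each with multiplicity 2. Total dimension 12*1*1 + 18*2*2 = 84 = |G|.

General theorem: in the regular representation of a finite group G, each irreducible appears with multiplicity equal to its dimension. Check: dim(rho_reg) = sum d_i^2 = 1 + 1 + 1 + 1 + 1 + 1 + 1 + 1 + 1 + 1 + 1 + 1 + 4 + 4 + 4 + 4 + 4 + 4 + 4 + 4 + 4 + 4 + 4 + 4 + 4 + 4 + 4 + 4 + 4 + 4 = 84 = |G|.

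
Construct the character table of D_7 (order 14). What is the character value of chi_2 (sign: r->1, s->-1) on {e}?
Conjugacy classes: {e} of size 1, {r^1, r^6} of size 2, {r^2, r^5} of size 2, {r^3, r^4} of size 2, {s, sr, ..., sr^6} of size 7.
Character table:
  irrep \ class              {e} (size 1)  {r^1, r^6} (size 2)  {r^2, r^5} (size 2)  {r^3, r^4} (size 2)  {s, sr, ..., sr^6} (size 7)
  chi_1 (triv)               1             1                    1                    1                    1                          
  chi_2 (sign: r->1, s->-1)  1             1                    1                    1                    -1                         
  chi_3 (2d, j=1)            2             2*cos(2*pi/7)        -2*cos(3*pi/7)       -2*cos(pi/7)         0                          
  chi_4 (2d, j=2)            2             -2*cos(3*pi/7)       -2*cos(pi/7)         2*cos(2*pi/7)        0                          
  chi_5 (2d, j=3)            2             -2*cos(pi/7)         2*cos(2*pi/7)        -2*cos(3*pi/7)       0                          

Spot check: chi_2 (sign: r->1, s->-1) on {e} = 1.

Working: D_7 has order 2*7 = 14 with 5 conjugacy classes, hence 5 irreducibles. Sum of squared dims 1 + 1 + 4 + 4 + 4 = 14 = |G|. Linear characters come from the abelianisation; the 2-dimensional irreps have character r^k -> 2*cos(2*pi*j*k/7), reflections -> 0.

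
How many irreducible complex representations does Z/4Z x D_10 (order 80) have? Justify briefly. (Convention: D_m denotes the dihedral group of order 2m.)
32

Derivation: The number of irreducible complex representations of a finite group equals its number of conjugacy classes. For a direct product, #classes(G x H) = #classes(G) * #classes(H). Z/4Z has 4 classes (abelian), D_10 has 8 classes, so 4 * 8 = 32, so Z/4Z x D_10 (order 80) has exactly 32 irreducible complex representations.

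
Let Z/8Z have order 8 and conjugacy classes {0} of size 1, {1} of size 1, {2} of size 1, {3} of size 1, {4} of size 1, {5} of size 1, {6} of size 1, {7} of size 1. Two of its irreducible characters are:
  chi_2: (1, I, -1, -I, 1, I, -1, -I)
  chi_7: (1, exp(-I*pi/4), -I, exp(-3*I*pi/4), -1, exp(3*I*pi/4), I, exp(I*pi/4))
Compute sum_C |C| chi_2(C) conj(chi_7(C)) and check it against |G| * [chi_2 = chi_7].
Sum = 0; so <chi_2, chi_7> = 0 (distinct irreducibles are orthogonal).

Solution. Compute term by term over conjugacy classes (|C| * chi_2(C) * conj(chi_7(C))):
  1*(1)*conj(1) + 1*(I)*conj(exp(-I*pi/4)) + 1*(-1)*conj(-I) + 1*(-I)*conj(exp(-3*I*pi/4)) + 1*(1)*conj(-1) + 1*(I)*conj(exp(3*I*pi/4)) + 1*(-1)*conj(I) + 1*(-I)*conj(exp(I*pi/4))
  = (1) + (exp(3*I*pi/4)) + (-I) + (-exp(-3*I*pi/4)) + (-1) + (exp(-I*pi/4)) + (I) + (-exp(I*pi/4))
  = 0.
(Exp terms are combined using exp(i*s)*conj(exp(i*t)) = exp(i*(s-t)), and sums of them are collapsed using the identity that for every m > 1 the m distinct m-th roots of unity sum to 0, e.g. 1 + exp(2*I*pi/3) + exp(-2*I*pi/3) = 0.)
Dividing by |G| = 8 gives 0/8 = 0, matching the row-orthogonality relation <chi_2, chi_7> = [chi_2 = chi_7].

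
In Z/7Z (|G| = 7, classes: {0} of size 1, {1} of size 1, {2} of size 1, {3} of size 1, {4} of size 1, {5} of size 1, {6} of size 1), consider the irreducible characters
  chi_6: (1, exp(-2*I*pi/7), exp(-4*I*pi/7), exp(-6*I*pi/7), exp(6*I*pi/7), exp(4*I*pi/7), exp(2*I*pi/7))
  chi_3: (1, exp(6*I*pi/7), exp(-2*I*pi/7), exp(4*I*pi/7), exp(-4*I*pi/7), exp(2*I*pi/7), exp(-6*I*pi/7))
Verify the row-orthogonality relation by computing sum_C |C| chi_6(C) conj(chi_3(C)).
Sum = 0; so <chi_6, chi_3> = 0 (distinct irreducibles are orthogonal).

Solution. Compute term by term over conjugacy classes (|C| * chi_6(C) * conj(chi_3(C))):
  1*(1)*conj(1) + 1*(exp(-2*I*pi/7))*conj(exp(6*I*pi/7)) + 1*(exp(-4*I*pi/7))*conj(exp(-2*I*pi/7)) + 1*(exp(-6*I*pi/7))*conj(exp(4*I*pi/7)) + 1*(exp(6*I*pi/7))*conj(exp(-4*I*pi/7)) + 1*(exp(4*I*pi/7))*conj(exp(2*I*pi/7)) + 1*(exp(2*I*pi/7))*conj(exp(-6*I*pi/7))
  = (1) + (exp(6*I*pi/7)) + (exp(-2*I*pi/7)) + (exp(4*I*pi/7)) + (exp(-4*I*pi/7)) + (exp(2*I*pi/7)) + (exp(-6*I*pi/7))
  = 0.
(Exp terms are combined using exp(i*s)*conj(exp(i*t)) = exp(i*(s-t)), and sums of them are collapsed using the identity that for every m > 1 the m distinct m-th roots of unity sum to 0, e.g. 1 + exp(2*I*pi/3) + exp(-2*I*pi/3) = 0.)
Dividing by |G| = 7 gives 0/7 = 0, matching the row-orthogonality relation <chi_6, chi_3> = [chi_6 = chi_3].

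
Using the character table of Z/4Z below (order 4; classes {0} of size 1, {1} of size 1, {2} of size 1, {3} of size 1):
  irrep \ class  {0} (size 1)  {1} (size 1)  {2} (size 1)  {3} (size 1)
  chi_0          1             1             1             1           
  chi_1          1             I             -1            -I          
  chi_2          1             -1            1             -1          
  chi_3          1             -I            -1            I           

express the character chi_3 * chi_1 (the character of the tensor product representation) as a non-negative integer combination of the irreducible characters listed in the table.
chi_3 tensor chi_1 = chi_0 (all other irreducibles have multiplicity 0).

The character of a tensor product is the pointwise product (chi_3 * chi_1)(C) = chi_3(C) * chi_1(C):
  {0}: (1)*(1), {1}: (-I)*(I), {2}: (-1)*(-1), {3}: (I)*(-I)
so (chi_3 * chi_1) takes values
  {0} -> 1, {1} -> 1, {2} -> 1, {3} -> 1.
Now take the inner product of this character with each irreducible chi from the table, <chi_3*chi_1, chi> = (1/4) sum_C |C| (chi_3*chi_1)(C) conj(chi(C)):
  <chi_3*chi_1, chi_0> = (1/4)[1*(1)*conj(1) + 1*(1)*conj(1) + 1*(1)*conj(1) + 1*(1)*conj(1)]
      = (1/4)[(1) + (1) + (1) + (1)] = 4/4 = 1
  <chi_3*chi_1, chi_1> = (1/4)[1*(1)*conj(1) + 1*(1)*conj(I) + 1*(1)*conj(-1) + 1*(1)*conj(-I)]
      = (1/4)[(1) + (-I) + (-1) + (I)] = 0/4 = 0
  <chi_3*chi_1, chi_2> = (1/4)[1*(1)*conj(1) + 1*(1)*conj(-1) + 1*(1)*conj(1) + 1*(1)*conj(-1)]
      = (1/4)[(1) + (-1) + (1) + (-1)] = 0/4 = 0
  <chi_3*chi_1, chi_3> = (1/4)[1*(1)*conj(1) + 1*(1)*conj(-I) + 1*(1)*conj(-1) + 1*(1)*conj(I)]
      = (1/4)[(1) + (I) + (-1) + (-I)] = 0/4 = 0
(Exp terms are combined using exp(i*s)*conj(exp(i*t)) = exp(i*(s-t)), and sums of them are collapsed using the identity that for every m > 1 the m distinct m-th roots of unity sum to 0, e.g. 1 + exp(2*I*pi/3) + exp(-2*I*pi/3) = 0.)
Hence the multiplicities are chi_0: 1. Dimension check: dim(chi_3)*dim(chi_1) = 1*1 = 1 and sum (mult * dim) = 1*1 = 1.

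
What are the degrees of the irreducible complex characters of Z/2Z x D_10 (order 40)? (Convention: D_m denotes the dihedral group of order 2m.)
Dimensions: 1, 1, 1, 1, 1, 1, 1, 1, 2, 2, 2, 2, 2, 2, 2, 2

Explanation: There are 16 irreducibles (= number of conjugacy classes). Their dimensions d_i satisfy sum d_i^2 = |G| = 40: 1 + 1 + 1 + 1 + 1 + 1 + 1 + 1 + 4 + 4 + 4 + 4 + 4 + 4 + 4 + 4 = 40. (For the product with Z/2Z: each of the 2 1-dim characters of Z/2Z tensors with each irrep of D_10, giving 2 copies of each D_10-dimension.)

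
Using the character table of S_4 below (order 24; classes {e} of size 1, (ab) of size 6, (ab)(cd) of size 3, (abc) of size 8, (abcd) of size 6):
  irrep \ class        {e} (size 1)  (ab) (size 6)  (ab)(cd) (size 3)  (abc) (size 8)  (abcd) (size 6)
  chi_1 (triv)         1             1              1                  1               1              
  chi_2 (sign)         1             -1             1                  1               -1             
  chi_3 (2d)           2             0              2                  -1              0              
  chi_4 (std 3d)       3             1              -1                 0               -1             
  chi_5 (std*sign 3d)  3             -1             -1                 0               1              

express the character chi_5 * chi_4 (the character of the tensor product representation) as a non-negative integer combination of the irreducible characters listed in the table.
chi_5 tensor chi_4 = chi_2 + chi_3 + chi_4 + chi_5 (all other irreducibles have multiplicity 0).

The character of a tensor product is the pointwise product (chi_5 * chi_4)(C) = chi_5(C) * chi_4(C):
  {e}: (3)*(3), (ab): (-1)*(1), (ab)(cd): (-1)*(-1), (abc): (0)*(0), (abcd): (1)*(-1)
so (chi_5 * chi_4) takes values
  {e} -> 9, (ab) -> -1, (ab)(cd) -> 1, (abc) -> 0, (abcd) -> -1.
Now take the inner product of this character with each irreducible chi from the table, <chi_5*chi_4, chi> = (1/24) sum_C |C| (chi_5*chi_4)(C) conj(chi(C)):
  <chi_5*chi_4, chi_1> = (1/24)[1*(9)*conj(1) + 6*(-1)*conj(1) + 3*(1)*conj(1) + 8*(0)*conj(1) + 6*(-1)*conj(1)]
      = (1/24)[(9) + (-6) + (3) + (0) + (-6)] = 0/24 = 0
  <chi_5*chi_4, chi_2> = (1/24)[1*(9)*conj(1) + 6*(-1)*conj(-1) + 3*(1)*conj(1) + 8*(0)*conj(1) + 6*(-1)*conj(-1)]
      = (1/24)[(9) + (6) + (3) + (0) + (6)] = 24/24 = 1
  <chi_5*chi_4, chi_3> = (1/24)[1*(9)*conj(2) + 6*(-1)*conj(0) + 3*(1)*conj(2) + 8*(0)*conj(-1) + 6*(-1)*conj(0)]
      = (1/24)[(18) + (0) + (6) + (0) + (0)] = 24/24 = 1
  <chi_5*chi_4, chi_4> = (1/24)[1*(9)*conj(3) + 6*(-1)*conj(1) + 3*(1)*conj(-1) + 8*(0)*conj(0) + 6*(-1)*conj(-1)]
      = (1/24)[(27) + (-6) + (-3) + (0) + (6)] = 24/24 = 1
  <chi_5*chi_4, chi_5> = (1/24)[1*(9)*conj(3) + 6*(-1)*conj(-1) + 3*(1)*conj(-1) + 8*(0)*conj(0) + 6*(-1)*conj(1)]
      = (1/24)[(27) + (6) + (-3) + (0) + (-6)] = 24/24 = 1
Hence the multiplicities are chi_2: 1, chi_3: 1, chi_4: 1, chi_5: 1. Dimension check: dim(chi_5)*dim(chi_4) = 3*3 = 9 and sum (mult * dim) = 1*1 + 1*2 + 1*3 + 1*3 = 9.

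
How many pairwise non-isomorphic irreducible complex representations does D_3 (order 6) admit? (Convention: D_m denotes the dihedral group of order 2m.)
3

Why: The number of irreducible complex representations of a finite group equals its number of conjugacy classes. D_3 has 3 conjugacy classes ((n+3)/2 for n odd), so D_3 (order 6) has exactly 3 irreducible complex representations.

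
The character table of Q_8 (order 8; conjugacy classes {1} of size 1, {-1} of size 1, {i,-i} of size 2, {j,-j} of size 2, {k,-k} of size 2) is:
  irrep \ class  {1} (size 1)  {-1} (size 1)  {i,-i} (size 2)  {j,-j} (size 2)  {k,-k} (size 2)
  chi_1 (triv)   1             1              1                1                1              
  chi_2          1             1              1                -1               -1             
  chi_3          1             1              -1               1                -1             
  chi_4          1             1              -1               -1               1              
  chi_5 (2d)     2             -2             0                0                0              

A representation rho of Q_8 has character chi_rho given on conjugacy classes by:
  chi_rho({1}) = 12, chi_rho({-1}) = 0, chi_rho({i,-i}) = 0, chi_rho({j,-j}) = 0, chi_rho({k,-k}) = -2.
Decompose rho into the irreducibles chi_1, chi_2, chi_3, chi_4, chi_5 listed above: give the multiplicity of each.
Multiplicities: chi_1: 1, chi_2: 2, chi_3: 2, chi_4: 1, chi_5: 3.

Working: Use <chi_rho, chi> = (1/|G|) sum_C |C| * chi_rho(C) * conj(chi(C)) with |G| = 8 for each irreducible chi in the table:
  <chi_rho, chi_1> = (1/8)[1*(12)*conj(1) + 1*(0)*conj(1) + 2*(0)*conj(1) + 2*(0)*conj(1) + 2*(-2)*conj(1)]
      = (1/8)[(12) + (0) + (0) + (0) + (-4)] = 8/8 = 1
  <chi_rho, chi_2> = (1/8)[1*(12)*conj(1) + 1*(0)*conj(1) + 2*(0)*conj(1) + 2*(0)*conj(-1) + 2*(-2)*conj(-1)]
      = (1/8)[(12) + (0) + (0) + (0) + (4)] = 16/8 = 2
  <chi_rho, chi_3> = (1/8)[1*(12)*conj(1) + 1*(0)*conj(1) + 2*(0)*conj(-1) + 2*(0)*conj(1) + 2*(-2)*conj(-1)]
      = (1/8)[(12) + (0) + (0) + (0) + (4)] = 16/8 = 2
  <chi_rho, chi_4> = (1/8)[1*(12)*conj(1) + 1*(0)*conj(1) + 2*(0)*conj(-1) + 2*(0)*conj(-1) + 2*(-2)*conj(1)]
      = (1/8)[(12) + (0) + (0) + (0) + (-4)] = 8/8 = 1
  <chi_rho, chi_5> = (1/8)[1*(12)*conj(2) + 1*(0)*conj(-2) + 2*(0)*conj(0) + 2*(0)*conj(0) + 2*(-2)*conj(0)]
      = (1/8)[(24) + (0) + (0) + (0) + (0)] = 24/8 = 3
Dimension check: dim(rho) = sum (mult * dim) = 1*1 + 2*1 + 2*1 + 1*1 + 3*2 = 12 = chi_rho(e) = 12.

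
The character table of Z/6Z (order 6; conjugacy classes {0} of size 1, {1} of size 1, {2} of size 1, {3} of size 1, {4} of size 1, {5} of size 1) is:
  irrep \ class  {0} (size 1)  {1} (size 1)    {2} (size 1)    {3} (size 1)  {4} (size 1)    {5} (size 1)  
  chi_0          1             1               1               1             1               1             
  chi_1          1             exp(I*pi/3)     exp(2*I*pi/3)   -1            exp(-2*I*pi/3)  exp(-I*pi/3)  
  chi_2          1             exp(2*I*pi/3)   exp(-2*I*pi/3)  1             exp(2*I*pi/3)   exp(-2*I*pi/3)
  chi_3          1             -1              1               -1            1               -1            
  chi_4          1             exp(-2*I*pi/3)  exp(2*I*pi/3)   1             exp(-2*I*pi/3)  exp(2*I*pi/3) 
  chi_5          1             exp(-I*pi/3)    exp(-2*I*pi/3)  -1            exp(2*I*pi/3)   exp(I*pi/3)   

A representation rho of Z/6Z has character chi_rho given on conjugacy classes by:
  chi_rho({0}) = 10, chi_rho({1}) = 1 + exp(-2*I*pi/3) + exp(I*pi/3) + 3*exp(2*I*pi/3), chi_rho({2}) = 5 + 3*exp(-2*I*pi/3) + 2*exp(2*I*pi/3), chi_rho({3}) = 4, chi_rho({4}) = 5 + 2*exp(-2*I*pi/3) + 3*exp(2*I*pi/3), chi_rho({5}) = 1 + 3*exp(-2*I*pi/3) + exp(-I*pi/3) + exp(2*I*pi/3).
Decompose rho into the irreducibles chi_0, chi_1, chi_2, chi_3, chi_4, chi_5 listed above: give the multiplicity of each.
Multiplicities: chi_0: 3, chi_1: 1, chi_2: 3, chi_3: 2, chi_4: 1, chi_5: 0.

Solution. Use <chi_rho, chi> = (1/|G|) sum_C |C| * chi_rho(C) * conj(chi(C)) with |G| = 6 for each irreducible chi in the table:
  <chi_rho, chi_0> = (1/6)[1*(10)*conj(1) + 1*(1 + exp(-2*I*pi/3) + exp(I*pi/3) + 3*exp(2*I*pi/3))*conj(1) + 1*(5 + 3*exp(-2*I*pi/3) + 2*exp(2*I*pi/3))*conj(1) + 1*(4)*conj(1) + 1*(5 + 2*exp(-2*I*pi/3) + 3*exp(2*I*pi/3))*conj(1) + 1*(1 + 3*exp(-2*I*pi/3) + exp(-I*pi/3) + exp(2*I*pi/3))*conj(1)]
      = (1/6)[(10) + (1 + exp(-2*I*pi/3) + exp(I*pi/3) + 3*exp(2*I*pi/3)) + (5 + 3*exp(-2*I*pi/3) + 2*exp(2*I*pi/3)) + (4) + (5 + 2*exp(-2*I*pi/3) + 3*exp(2*I*pi/3)) + (1 + 3*exp(-2*I*pi/3) + exp(-I*pi/3) + exp(2*I*pi/3))] = 18/6 = 3
  <chi_rho, chi_1> = (1/6)[1*(10)*conj(1) + 1*(1 + exp(-2*I*pi/3) + exp(I*pi/3) + 3*exp(2*I*pi/3))*conj(exp(I*pi/3)) + 1*(5 + 3*exp(-2*I*pi/3) + 2*exp(2*I*pi/3))*conj(exp(2*I*pi/3)) + 1*(4)*conj(-1) + 1*(5 + 2*exp(-2*I*pi/3) + 3*exp(2*I*pi/3))*conj(exp(-2*I*pi/3)) + 1*(1 + 3*exp(-2*I*pi/3) + exp(-I*pi/3) + exp(2*I*pi/3))*conj(exp(-I*pi/3))]
      = (1/6)[(10) + (exp(-I*pi/3) + 3*exp(I*pi/3)) + (2 + 5*exp(-2*I*pi/3) + 3*exp(2*I*pi/3)) + (-4) + (2 + 3*exp(-2*I*pi/3) + 5*exp(2*I*pi/3)) + (3*exp(-I*pi/3) + exp(I*pi/3))] = 6/6 = 1
  <chi_rho, chi_2> = (1/6)[1*(10)*conj(1) + 1*(1 + exp(-2*I*pi/3) + exp(I*pi/3) + 3*exp(2*I*pi/3))*conj(exp(2*I*pi/3)) + 1*(5 + 3*exp(-2*I*pi/3) + 2*exp(2*I*pi/3))*conj(exp(-2*I*pi/3)) + 1*(4)*conj(1) + 1*(5 + 2*exp(-2*I*pi/3) + 3*exp(2*I*pi/3))*conj(exp(2*I*pi/3)) + 1*(1 + 3*exp(-2*I*pi/3) + exp(-I*pi/3) + exp(2*I*pi/3))*conj(exp(-2*I*pi/3))]
      = (1/6)[(10) + (3 + exp(-2*I*pi/3) + exp(-I*pi/3) + exp(2*I*pi/3)) + (3 + 2*exp(-2*I*pi/3) + 5*exp(2*I*pi/3)) + (4) + (3 + 5*exp(-2*I*pi/3) + 2*exp(2*I*pi/3)) + (3 + exp(-2*I*pi/3) + exp(2*I*pi/3) + exp(I*pi/3))] = 18/6 = 3
  <chi_rho, chi_3> = (1/6)[1*(10)*conj(1) + 1*(1 + exp(-2*I*pi/3) + exp(I*pi/3) + 3*exp(2*I*pi/3))*conj(-1) + 1*(5 + 3*exp(-2*I*pi/3) + 2*exp(2*I*pi/3))*conj(1) + 1*(4)*conj(-1) + 1*(5 + 2*exp(-2*I*pi/3) + 3*exp(2*I*pi/3))*conj(1) + 1*(1 + 3*exp(-2*I*pi/3) + exp(-I*pi/3) + exp(2*I*pi/3))*conj(-1)]
      = (1/6)[(10) + (-1 - 3*exp(2*I*pi/3) - exp(I*pi/3) - exp(-2*I*pi/3)) + (5 + 3*exp(-2*I*pi/3) + 2*exp(2*I*pi/3)) + (-4) + (5 + 2*exp(-2*I*pi/3) + 3*exp(2*I*pi/3)) + (-1 - exp(2*I*pi/3) - exp(-I*pi/3) - 3*exp(-2*I*pi/3))] = 12/6 = 2
  <chi_rho, chi_4> = (1/6)[1*(10)*conj(1) + 1*(1 + exp(-2*I*pi/3) + exp(I*pi/3) + 3*exp(2*I*pi/3))*conj(exp(-2*I*pi/3)) + 1*(5 + 3*exp(-2*I*pi/3) + 2*exp(2*I*pi/3))*conj(exp(2*I*pi/3)) + 1*(4)*conj(1) + 1*(5 + 2*exp(-2*I*pi/3) + 3*exp(2*I*pi/3))*conj(exp(-2*I*pi/3)) + 1*(1 + 3*exp(-2*I*pi/3) + exp(-I*pi/3) + exp(2*I*pi/3))*conj(exp(2*I*pi/3))]
      = (1/6)[(10) + (3*exp(-2*I*pi/3) + exp(2*I*pi/3)) + (2 + 5*exp(-2*I*pi/3) + 3*exp(2*I*pi/3)) + (4) + (2 + 3*exp(-2*I*pi/3) + 5*exp(2*I*pi/3)) + (exp(-2*I*pi/3) + 3*exp(2*I*pi/3))] = 6/6 = 1
  <chi_rho, chi_5> = (1/6)[1*(10)*conj(1) + 1*(1 + exp(-2*I*pi/3) + exp(I*pi/3) + 3*exp(2*I*pi/3))*conj(exp(-I*pi/3)) + 1*(5 + 3*exp(-2*I*pi/3) + 2*exp(2*I*pi/3))*conj(exp(-2*I*pi/3)) + 1*(4)*conj(-1) + 1*(5 + 2*exp(-2*I*pi/3) + 3*exp(2*I*pi/3))*conj(exp(2*I*pi/3)) + 1*(1 + 3*exp(-2*I*pi/3) + exp(-I*pi/3) + exp(2*I*pi/3))*conj(exp(I*pi/3))]
      = (1/6)[(10) + (-3 + exp(-I*pi/3) + exp(2*I*pi/3) + exp(I*pi/3)) + (3 + 2*exp(-2*I*pi/3) + 5*exp(2*I*pi/3)) + (-4) + (3 + 5*exp(-2*I*pi/3) + 2*exp(2*I*pi/3)) + (-3 + exp(-2*I*pi/3) + exp(-I*pi/3) + exp(I*pi/3))] = 0/6 = 0
(Exp terms are combined using exp(i*s)*conj(exp(i*t)) = exp(i*(s-t)), and sums of them are collapsed using the identity that for every m > 1 the m distinct m-th roots of unity sum to 0, e.g. 1 + exp(2*I*pi/3) + exp(-2*I*pi/3) = 0.)
Dimension check: dim(rho) = sum (mult * dim) = 3*1 + 1*1 + 3*1 + 2*1 + 1*1 + 0*1 = 10 = chi_rho(e) = 10.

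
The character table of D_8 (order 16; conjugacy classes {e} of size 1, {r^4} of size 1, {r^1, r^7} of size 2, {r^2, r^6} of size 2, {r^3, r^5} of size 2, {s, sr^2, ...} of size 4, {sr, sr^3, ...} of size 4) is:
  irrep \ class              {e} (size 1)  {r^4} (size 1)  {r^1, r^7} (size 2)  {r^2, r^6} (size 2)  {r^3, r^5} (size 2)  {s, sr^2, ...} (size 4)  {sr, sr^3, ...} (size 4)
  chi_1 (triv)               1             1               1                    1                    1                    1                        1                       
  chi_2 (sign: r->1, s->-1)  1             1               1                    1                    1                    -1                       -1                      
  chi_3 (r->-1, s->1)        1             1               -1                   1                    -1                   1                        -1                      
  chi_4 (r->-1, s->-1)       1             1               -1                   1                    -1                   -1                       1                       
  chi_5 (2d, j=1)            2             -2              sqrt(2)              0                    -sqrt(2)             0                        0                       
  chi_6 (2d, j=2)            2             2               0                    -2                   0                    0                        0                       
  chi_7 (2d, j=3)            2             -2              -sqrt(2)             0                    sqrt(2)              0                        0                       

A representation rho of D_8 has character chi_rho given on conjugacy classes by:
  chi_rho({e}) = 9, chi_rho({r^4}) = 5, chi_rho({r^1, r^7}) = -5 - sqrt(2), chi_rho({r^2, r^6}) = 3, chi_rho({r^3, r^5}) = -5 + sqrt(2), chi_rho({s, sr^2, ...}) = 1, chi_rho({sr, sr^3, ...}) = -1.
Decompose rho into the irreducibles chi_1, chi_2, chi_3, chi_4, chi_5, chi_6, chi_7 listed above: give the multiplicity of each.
Multiplicities: chi_1: 0, chi_2: 0, chi_3: 3, chi_4: 2, chi_5: 0, chi_6: 1, chi_7: 1.

Why: Use <chi_rho, chi> = (1/|G|) sum_C |C| * chi_rho(C) * conj(chi(C)) with |G| = 16 for each irreducible chi in the table:
  <chi_rho, chi_1> = (1/16)[1*(9)*conj(1) + 1*(5)*conj(1) + 2*(-5 - sqrt(2))*conj(1) + 2*(3)*conj(1) + 2*(-5 + sqrt(2))*conj(1) + 4*(1)*conj(1) + 4*(-1)*conj(1)]
      = (1/16)[(9) + (5) + (-10 - 2*sqrt(2)) + (6) + (-10 + 2*sqrt(2)) + (4) + (-4)] = 0/16 = 0
  <chi_rho, chi_2> = (1/16)[1*(9)*conj(1) + 1*(5)*conj(1) + 2*(-5 - sqrt(2))*conj(1) + 2*(3)*conj(1) + 2*(-5 + sqrt(2))*conj(1) + 4*(1)*conj(-1) + 4*(-1)*conj(-1)]
      = (1/16)[(9) + (5) + (-10 - 2*sqrt(2)) + (6) + (-10 + 2*sqrt(2)) + (-4) + (4)] = 0/16 = 0
  <chi_rho, chi_3> = (1/16)[1*(9)*conj(1) + 1*(5)*conj(1) + 2*(-5 - sqrt(2))*conj(-1) + 2*(3)*conj(1) + 2*(-5 + sqrt(2))*conj(-1) + 4*(1)*conj(1) + 4*(-1)*conj(-1)]
      = (1/16)[(9) + (5) + (2*sqrt(2) + 10) + (6) + (10 - 2*sqrt(2)) + (4) + (4)] = 48/16 = 3
  <chi_rho, chi_4> = (1/16)[1*(9)*conj(1) + 1*(5)*conj(1) + 2*(-5 - sqrt(2))*conj(-1) + 2*(3)*conj(1) + 2*(-5 + sqrt(2))*conj(-1) + 4*(1)*conj(-1) + 4*(-1)*conj(1)]
      = (1/16)[(9) + (5) + (2*sqrt(2) + 10) + (6) + (10 - 2*sqrt(2)) + (-4) + (-4)] = 32/16 = 2
  <chi_rho, chi_5> = (1/16)[1*(9)*conj(2) + 1*(5)*conj(-2) + 2*(-5 - sqrt(2))*conj(sqrt(2)) + 2*(3)*conj(0) + 2*(-5 + sqrt(2))*conj(-sqrt(2)) + 4*(1)*conj(0) + 4*(-1)*conj(0)]
      = (1/16)[(18) + (-10) + (-10*sqrt(2) - 4) + (0) + (-4 + 10*sqrt(2)) + (0) + (0)] = 0/16 = 0
  <chi_rho, chi_6> = (1/16)[1*(9)*conj(2) + 1*(5)*conj(2) + 2*(-5 - sqrt(2))*conj(0) + 2*(3)*conj(-2) + 2*(-5 + sqrt(2))*conj(0) + 4*(1)*conj(0) + 4*(-1)*conj(0)]
      = (1/16)[(18) + (10) + (0) + (-12) + (0) + (0) + (0)] = 16/16 = 1
  <chi_rho, chi_7> = (1/16)[1*(9)*conj(2) + 1*(5)*conj(-2) + 2*(-5 - sqrt(2))*conj(-sqrt(2)) + 2*(3)*conj(0) + 2*(-5 + sqrt(2))*conj(sqrt(2)) + 4*(1)*conj(0) + 4*(-1)*conj(0)]
      = (1/16)[(18) + (-10) + (4 + 10*sqrt(2)) + (0) + (4 - 10*sqrt(2)) + (0) + (0)] = 16/16 = 1
Dimension check: dim(rho) = sum (mult * dim) = 0*1 + 0*1 + 3*1 + 2*1 + 0*2 + 1*2 + 1*2 = 9 = chi_rho(e) = 9.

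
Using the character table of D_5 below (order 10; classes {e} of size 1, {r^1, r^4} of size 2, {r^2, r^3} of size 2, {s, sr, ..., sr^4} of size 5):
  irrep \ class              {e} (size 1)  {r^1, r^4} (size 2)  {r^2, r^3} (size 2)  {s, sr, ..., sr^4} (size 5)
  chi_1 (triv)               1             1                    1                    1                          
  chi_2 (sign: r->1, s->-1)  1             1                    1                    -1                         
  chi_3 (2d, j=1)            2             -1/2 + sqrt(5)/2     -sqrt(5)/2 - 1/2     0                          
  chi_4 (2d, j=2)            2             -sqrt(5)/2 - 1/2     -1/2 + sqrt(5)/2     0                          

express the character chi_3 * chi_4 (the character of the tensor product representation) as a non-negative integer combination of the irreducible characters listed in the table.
chi_3 tensor chi_4 = chi_3 + chi_4 (all other irreducibles have multiplicity 0).

The character of a tensor product is the pointwise product (chi_3 * chi_4)(C) = chi_3(C) * chi_4(C):
  {e}: (2)*(2), {r^1, r^4}: (-1/2 + sqrt(5)/2)*(-sqrt(5)/2 - 1/2), {r^2, r^3}: (-sqrt(5)/2 - 1/2)*(-1/2 + sqrt(5)/2), {s, sr, ..., sr^4}: (0)*(0)
so (chi_3 * chi_4) takes values
  {e} -> 4, {r^1, r^4} -> -1, {r^2, r^3} -> -1, {s, sr, ..., sr^4} -> 0.
Now take the inner product of this character with each irreducible chi from the table, <chi_3*chi_4, chi> = (1/10) sum_C |C| (chi_3*chi_4)(C) conj(chi(C)):
  <chi_3*chi_4, chi_1> = (1/10)[1*(4)*conj(1) + 2*(-1)*conj(1) + 2*(-1)*conj(1) + 5*(0)*conj(1)]
      = (1/10)[(4) + (-2) + (-2) + (0)] = 0/10 = 0
  <chi_3*chi_4, chi_2> = (1/10)[1*(4)*conj(1) + 2*(-1)*conj(1) + 2*(-1)*conj(1) + 5*(0)*conj(-1)]
      = (1/10)[(4) + (-2) + (-2) + (0)] = 0/10 = 0
  <chi_3*chi_4, chi_3> = (1/10)[1*(4)*conj(2) + 2*(-1)*conj(-1/2 + sqrt(5)/2) + 2*(-1)*conj(-sqrt(5)/2 - 1/2) + 5*(0)*conj(0)]
      = (1/10)[(8) + (1 - sqrt(5)) + (1 + sqrt(5)) + (0)] = 10/10 = 1
  <chi_3*chi_4, chi_4> = (1/10)[1*(4)*conj(2) + 2*(-1)*conj(-sqrt(5)/2 - 1/2) + 2*(-1)*conj(-1/2 + sqrt(5)/2) + 5*(0)*conj(0)]
      = (1/10)[(8) + (1 + sqrt(5)) + (1 - sqrt(5)) + (0)] = 10/10 = 1
Hence the multiplicities are chi_3: 1, chi_4: 1. Dimension check: dim(chi_3)*dim(chi_4) = 2*2 = 4 and sum (mult * dim) = 1*2 + 1*2 = 4.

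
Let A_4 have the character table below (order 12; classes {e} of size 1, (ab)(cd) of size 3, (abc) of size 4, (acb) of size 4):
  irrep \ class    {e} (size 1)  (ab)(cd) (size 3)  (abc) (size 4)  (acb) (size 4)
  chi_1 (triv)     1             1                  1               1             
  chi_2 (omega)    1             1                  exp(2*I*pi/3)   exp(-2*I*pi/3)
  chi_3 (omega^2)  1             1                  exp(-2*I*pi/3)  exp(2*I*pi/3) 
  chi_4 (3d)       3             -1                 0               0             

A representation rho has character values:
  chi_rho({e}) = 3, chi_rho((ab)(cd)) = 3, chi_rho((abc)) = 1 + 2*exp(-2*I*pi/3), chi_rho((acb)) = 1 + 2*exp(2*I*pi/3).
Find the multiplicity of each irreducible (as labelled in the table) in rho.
Multiplicities: chi_1: 1, chi_2: 0, chi_3: 2, chi_4: 0.

Proof sketch: Use <chi_rho, chi> = (1/|G|) sum_C |C| * chi_rho(C) * conj(chi(C)) with |G| = 12 for each irreducible chi in the table:
  <chi_rho, chi_1> = (1/12)[1*(3)*conj(1) + 3*(3)*conj(1) + 4*(1 + 2*exp(-2*I*pi/3))*conj(1) + 4*(1 + 2*exp(2*I*pi/3))*conj(1)]
      = (1/12)[(3) + (9) + (4 + 8*exp(-2*I*pi/3)) + (4 + 8*exp(2*I*pi/3))] = 12/12 = 1
  <chi_rho, chi_2> = (1/12)[1*(3)*conj(1) + 3*(3)*conj(1) + 4*(1 + 2*exp(-2*I*pi/3))*conj(exp(2*I*pi/3)) + 4*(1 + 2*exp(2*I*pi/3))*conj(exp(-2*I*pi/3))]
      = (1/12)[(3) + (9) + (4*exp(-2*I*pi/3) + 8*exp(2*I*pi/3)) + (8*exp(-2*I*pi/3) + 4*exp(2*I*pi/3))] = 0/12 = 0
  <chi_rho, chi_3> = (1/12)[1*(3)*conj(1) + 3*(3)*conj(1) + 4*(1 + 2*exp(-2*I*pi/3))*conj(exp(-2*I*pi/3)) + 4*(1 + 2*exp(2*I*pi/3))*conj(exp(2*I*pi/3))]
      = (1/12)[(3) + (9) + (8 + 4*exp(2*I*pi/3)) + (8 + 4*exp(-2*I*pi/3))] = 24/12 = 2
  <chi_rho, chi_4> = (1/12)[1*(3)*conj(3) + 3*(3)*conj(-1) + 4*(1 + 2*exp(-2*I*pi/3))*conj(0) + 4*(1 + 2*exp(2*I*pi/3))*conj(0)]
      = (1/12)[(9) + (-9) + (0) + (0)] = 0/12 = 0
(Exp terms are combined using exp(i*s)*conj(exp(i*t)) = exp(i*(s-t)), and sums of them are collapsed using the identity that for every m > 1 the m distinct m-th roots of unity sum to 0, e.g. 1 + exp(2*I*pi/3) + exp(-2*I*pi/3) = 0.)
Dimension check: dim(rho) = sum (mult * dim) = 1*1 + 0*1 + 2*1 + 0*3 = 3 = chi_rho(e) = 3.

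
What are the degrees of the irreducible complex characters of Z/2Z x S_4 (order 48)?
Dimensions: 1, 1, 1, 1, 2, 2, 3, 3, 3, 3

Derivation: There are 10 irreducibles (= number of conjugacy classes). Their dimensions d_i satisfy sum d_i^2 = |G| = 48: 1 + 1 + 1 + 1 + 4 + 4 + 9 + 9 + 9 + 9 = 48. (For the product with Z/2Z: each of the 2 1-dim characters of Z/2Z tensors with each irrep of S_4, giving 2 copies of each S_4-dimension.)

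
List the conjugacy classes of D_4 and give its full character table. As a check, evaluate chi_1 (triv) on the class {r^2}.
Conjugacy classes: {e} of size 1, {r^2} of size 1, {r^1, r^3} of size 2, {s, sr^2, ...} of size 2, {sr, sr^3, ...} of size 2.
Character table:
  irrep \ class              {e} (size 1)  {r^2} (size 1)  {r^1, r^3} (size 2)  {s, sr^2, ...} (size 2)  {sr, sr^3, ...} (size 2)
  chi_1 (triv)               1             1               1                    1                        1                       
  chi_2 (sign: r->1, s->-1)  1             1               1                    -1                       -1                      
  chi_3 (r->-1, s->1)        1             1               -1                   1                        -1                      
  chi_4 (r->-1, s->-1)       1             1               -1                   -1                       1                       
  chi_5 (2d, j=1)            2             -2              0                    0                        0                       

Spot check: chi_1 (triv) on {r^2} = 1.

Argument: D_4 has order 2*4 = 8 with 5 conjugacy classes, hence 5 irreducibles. Sum of squared dims 1 + 1 + 1 + 1 + 4 = 8 = |G|. Linear characters come from the abelianisation; the 2-dimensional irreps have character r^k -> 2*cos(2*pi*j*k/4), reflections -> 0.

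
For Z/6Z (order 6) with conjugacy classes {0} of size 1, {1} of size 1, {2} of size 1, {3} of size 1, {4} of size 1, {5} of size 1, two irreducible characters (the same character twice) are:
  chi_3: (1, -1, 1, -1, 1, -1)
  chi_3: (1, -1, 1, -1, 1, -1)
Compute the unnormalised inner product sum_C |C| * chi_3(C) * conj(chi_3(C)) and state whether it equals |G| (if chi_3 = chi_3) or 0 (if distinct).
Sum = 6 = |G| = 6; so <chi_3, chi_3> = 1 (norm-1 confirms irreducibility).

Working: Compute term by term over conjugacy classes (|C| * chi_3(C) * conj(chi_3(C))):
  1*(1)*conj(1) + 1*(-1)*conj(-1) + 1*(1)*conj(1) + 1*(-1)*conj(-1) + 1*(1)*conj(1) + 1*(-1)*conj(-1)
  = (1) + (1) + (1) + (1) + (1) + (1)
  = 6.
(Exp terms are combined using exp(i*s)*conj(exp(i*t)) = exp(i*(s-t)), and sums of them are collapsed using the identity that for every m > 1 the m distinct m-th roots of unity sum to 0, e.g. 1 + exp(2*I*pi/3) + exp(-2*I*pi/3) = 0.)
Dividing by |G| = 6 gives 6/6 = 1, matching the row-orthogonality relation <chi_3, chi_3> = [chi_3 = chi_3].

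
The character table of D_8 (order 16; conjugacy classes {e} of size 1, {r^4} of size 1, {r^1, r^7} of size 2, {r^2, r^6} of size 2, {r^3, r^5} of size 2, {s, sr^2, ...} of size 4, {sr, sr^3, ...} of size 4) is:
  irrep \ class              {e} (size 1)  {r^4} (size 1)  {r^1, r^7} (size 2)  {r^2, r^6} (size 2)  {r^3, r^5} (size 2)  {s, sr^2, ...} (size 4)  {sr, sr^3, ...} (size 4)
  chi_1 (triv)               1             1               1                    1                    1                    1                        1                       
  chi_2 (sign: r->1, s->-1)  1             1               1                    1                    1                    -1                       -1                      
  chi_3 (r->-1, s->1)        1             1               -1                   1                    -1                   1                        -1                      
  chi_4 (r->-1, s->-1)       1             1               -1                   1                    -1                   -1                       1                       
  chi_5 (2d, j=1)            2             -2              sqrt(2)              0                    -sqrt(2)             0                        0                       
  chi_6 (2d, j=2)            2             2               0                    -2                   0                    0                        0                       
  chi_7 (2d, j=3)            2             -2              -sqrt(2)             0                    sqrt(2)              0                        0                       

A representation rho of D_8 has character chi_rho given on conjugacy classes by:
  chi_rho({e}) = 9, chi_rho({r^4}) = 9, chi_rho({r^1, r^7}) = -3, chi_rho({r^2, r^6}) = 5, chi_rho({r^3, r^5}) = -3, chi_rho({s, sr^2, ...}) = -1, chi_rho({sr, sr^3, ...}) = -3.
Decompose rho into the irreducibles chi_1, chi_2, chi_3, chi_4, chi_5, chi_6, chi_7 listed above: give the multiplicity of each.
Multiplicities: chi_1: 0, chi_2: 2, chi_3: 3, chi_4: 2, chi_5: 0, chi_6: 1, chi_7: 0.

Argument: Use <chi_rho, chi> = (1/|G|) sum_C |C| * chi_rho(C) * conj(chi(C)) with |G| = 16 for each irreducible chi in the table:
  <chi_rho, chi_1> = (1/16)[1*(9)*conj(1) + 1*(9)*conj(1) + 2*(-3)*conj(1) + 2*(5)*conj(1) + 2*(-3)*conj(1) + 4*(-1)*conj(1) + 4*(-3)*conj(1)]
      = (1/16)[(9) + (9) + (-6) + (10) + (-6) + (-4) + (-12)] = 0/16 = 0
  <chi_rho, chi_2> = (1/16)[1*(9)*conj(1) + 1*(9)*conj(1) + 2*(-3)*conj(1) + 2*(5)*conj(1) + 2*(-3)*conj(1) + 4*(-1)*conj(-1) + 4*(-3)*conj(-1)]
      = (1/16)[(9) + (9) + (-6) + (10) + (-6) + (4) + (12)] = 32/16 = 2
  <chi_rho, chi_3> = (1/16)[1*(9)*conj(1) + 1*(9)*conj(1) + 2*(-3)*conj(-1) + 2*(5)*conj(1) + 2*(-3)*conj(-1) + 4*(-1)*conj(1) + 4*(-3)*conj(-1)]
      = (1/16)[(9) + (9) + (6) + (10) + (6) + (-4) + (12)] = 48/16 = 3
  <chi_rho, chi_4> = (1/16)[1*(9)*conj(1) + 1*(9)*conj(1) + 2*(-3)*conj(-1) + 2*(5)*conj(1) + 2*(-3)*conj(-1) + 4*(-1)*conj(-1) + 4*(-3)*conj(1)]
      = (1/16)[(9) + (9) + (6) + (10) + (6) + (4) + (-12)] = 32/16 = 2
  <chi_rho, chi_5> = (1/16)[1*(9)*conj(2) + 1*(9)*conj(-2) + 2*(-3)*conj(sqrt(2)) + 2*(5)*conj(0) + 2*(-3)*conj(-sqrt(2)) + 4*(-1)*conj(0) + 4*(-3)*conj(0)]
      = (1/16)[(18) + (-18) + (-6*sqrt(2)) + (0) + (6*sqrt(2)) + (0) + (0)] = 0/16 = 0
  <chi_rho, chi_6> = (1/16)[1*(9)*conj(2) + 1*(9)*conj(2) + 2*(-3)*conj(0) + 2*(5)*conj(-2) + 2*(-3)*conj(0) + 4*(-1)*conj(0) + 4*(-3)*conj(0)]
      = (1/16)[(18) + (18) + (0) + (-20) + (0) + (0) + (0)] = 16/16 = 1
  <chi_rho, chi_7> = (1/16)[1*(9)*conj(2) + 1*(9)*conj(-2) + 2*(-3)*conj(-sqrt(2)) + 2*(5)*conj(0) + 2*(-3)*conj(sqrt(2)) + 4*(-1)*conj(0) + 4*(-3)*conj(0)]
      = (1/16)[(18) + (-18) + (6*sqrt(2)) + (0) + (-6*sqrt(2)) + (0) + (0)] = 0/16 = 0
Dimension check: dim(rho) = sum (mult * dim) = 0*1 + 2*1 + 3*1 + 2*1 + 0*2 + 1*2 + 0*2 = 9 = chi_rho(e) = 9.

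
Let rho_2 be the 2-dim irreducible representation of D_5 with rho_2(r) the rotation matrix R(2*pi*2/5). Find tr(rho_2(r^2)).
chi_{rho_2}(r^2) = 2*cos(2*pi*2*2/5) = -1/2 + sqrt(5)/2

Argument: rho_2(r^2) is rotation by angle 2*pi*2*2/5, whose trace is 2*cos(2*pi*2*2/5) = -1/2 + sqrt(5)/2.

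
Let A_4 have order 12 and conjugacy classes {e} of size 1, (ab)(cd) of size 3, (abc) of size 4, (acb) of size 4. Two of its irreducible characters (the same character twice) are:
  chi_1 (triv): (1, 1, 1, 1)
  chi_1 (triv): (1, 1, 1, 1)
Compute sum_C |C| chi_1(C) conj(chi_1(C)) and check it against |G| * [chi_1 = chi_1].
Sum = 12 = |G| = 12; so <chi_1, chi_1> = 1 (norm-1 confirms irreducibility).

Details: Compute term by term over conjugacy classes (|C| * chi_1(C) * conj(chi_1(C))):
  1*(1)*conj(1) + 3*(1)*conj(1) + 4*(1)*conj(1) + 4*(1)*conj(1)
  = (1) + (3) + (4) + (4)
  = 12.
(Exp terms are combined using exp(i*s)*conj(exp(i*t)) = exp(i*(s-t)), and sums of them are collapsed using the identity that for every m > 1 the m distinct m-th roots of unity sum to 0, e.g. 1 + exp(2*I*pi/3) + exp(-2*I*pi/3) = 0.)
Dividing by |G| = 12 gives 12/12 = 1, matching the row-orthogonality relation <chi_1, chi_1> = [chi_1 = chi_1].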